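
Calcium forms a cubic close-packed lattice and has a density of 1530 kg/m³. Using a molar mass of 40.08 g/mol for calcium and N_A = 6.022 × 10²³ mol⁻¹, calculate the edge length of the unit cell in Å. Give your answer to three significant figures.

With Z = 4 atoms per FCC cell, a³ = Z·M/(N_A·ρ) = 4 × 40.08 / (6.022 × 10²³ × 1.530 g/cm³) = 1.740 × 10^-22 cm³.
a = (1.740 × 10^-22)^(1/3) = 5.583 × 10^-8 cm = 5.58 Å.

5.58 Å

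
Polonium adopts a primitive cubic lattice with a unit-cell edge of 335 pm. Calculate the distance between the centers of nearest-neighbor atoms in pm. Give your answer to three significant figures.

In a simple cubic structure, atoms touch along the cell edge, so a = 2r; the nearest-neighbor distance equals 2r = 1.000·a.
d = 1.000 × 335 = 335 pm.

335 pm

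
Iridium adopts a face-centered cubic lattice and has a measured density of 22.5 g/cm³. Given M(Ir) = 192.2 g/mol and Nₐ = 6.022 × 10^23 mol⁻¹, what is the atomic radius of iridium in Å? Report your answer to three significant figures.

For an FCC cell (Z = 4), a³ = Z·M/(N_A·ρ) = 4 × 192.2 / (6.022 × 10²³ × 22.50) = 5.674 × 10^-23 cm³, so a = 3.843 × 10^-8 cm = 3.843 Å.
Atoms touch along the face diagonal, so √2·a = 4r, so r = 0.3536 × a = 1.36 Å.

1.36 Å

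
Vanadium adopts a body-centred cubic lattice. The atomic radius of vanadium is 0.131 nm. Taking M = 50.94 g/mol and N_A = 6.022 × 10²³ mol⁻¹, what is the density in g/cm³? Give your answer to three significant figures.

6.11 g/cm³

In a BCC lattice, atoms touch along the body diagonal, so √3·a = 4r, giving a = 0.3025 nm = 3.025 × 10^-8 cm.
With Z = 2, ρ = Z·M/(N_A·a³) = 2 × 50.94 / (6.022 × 10²³ × 2.769 × 10^-23) = 6.110 g/cm³.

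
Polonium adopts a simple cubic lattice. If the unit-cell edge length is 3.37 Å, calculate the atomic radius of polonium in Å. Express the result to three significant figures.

1.69 Å

In a simple cubic lattice, atoms touch along the cell edge, so a = 2r.
r = a/2 = 3.37/2 = 1.69 Å.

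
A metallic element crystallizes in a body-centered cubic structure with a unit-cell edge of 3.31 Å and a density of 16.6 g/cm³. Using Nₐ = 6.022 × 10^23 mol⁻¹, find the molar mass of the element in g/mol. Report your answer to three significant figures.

181 g/mol

A BCC cell has Z = 2 atoms; a = 3.310 × 10^-8 cm.
M = ρ·N_A·a³/Z = 16.6 × 6.022 × 10²³ × 3.626 × 10^-23 / 2 = 181 g/mol.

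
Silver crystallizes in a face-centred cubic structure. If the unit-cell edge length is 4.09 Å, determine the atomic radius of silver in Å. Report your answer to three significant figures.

1.45 Å

In an FCC lattice, atoms touch along the face diagonal, so √2·a = 4r.
r = √2·a/4 = 1.4142 × 4.09 / 4 = 1.45 Å.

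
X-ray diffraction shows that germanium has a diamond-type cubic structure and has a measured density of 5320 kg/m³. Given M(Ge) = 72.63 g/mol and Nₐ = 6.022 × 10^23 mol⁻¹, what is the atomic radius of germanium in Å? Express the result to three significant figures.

For a diamond cubic cell (Z = 8), a³ = Z·M/(N_A·ρ) = 8 × 72.63 / (6.022 × 10²³ × 5.320) = 1.814 × 10^-22 cm³, so a = 5.660 × 10^-8 cm = 5.660 Å.
Nearest neighbors lie along the body diagonal with √3·a = 8r, so r = 0.2165 × a = 1.23 Å.

1.23 Å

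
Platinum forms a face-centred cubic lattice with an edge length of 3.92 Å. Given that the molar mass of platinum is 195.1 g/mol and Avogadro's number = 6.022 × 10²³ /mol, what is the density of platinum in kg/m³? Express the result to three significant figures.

An FCC unit cell contains Z = 4 atoms.
Cell volume: a³ = (3.92 Å)³ = (3.920 × 10^-8 cm)³ = 6.024 × 10^-23 cm³.
ρ = Z·M/(N_A·a³) = 4 × 195.1 / (6.022 × 10²³ × 6.024 × 10^-23) = 21.51 g/cm³ = 21500 kg/m³.

21500 kg/m³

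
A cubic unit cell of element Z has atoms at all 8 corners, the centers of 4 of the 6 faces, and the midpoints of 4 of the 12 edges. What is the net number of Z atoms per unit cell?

Corner atoms are shared by 8 cells (1/8 each), face atoms by 2 (1/2 each), edge atoms by 4 (1/4 each).
Net atoms = 8 × 1/8 + 4 × 1/2 + 4 × 1/4 = 1 + 2 + 1 = 4.

4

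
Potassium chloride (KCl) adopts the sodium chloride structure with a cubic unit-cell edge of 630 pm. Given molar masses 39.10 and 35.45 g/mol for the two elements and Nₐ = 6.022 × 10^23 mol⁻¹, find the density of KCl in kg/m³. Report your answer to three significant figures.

1980 kg/m³

The sodium chloride structure contains Z = 4 formula units per cell; M(KCl) = 39.10 + 35.45 = 74.55 g/mol.
a³ = (6.300 × 10^-8 cm)³ = 2.500 × 10^-22 cm³.
ρ = 4 × 74.55 / (6.022 × 10²³ × 2.500 × 10^-22) = 1.980 g/cm³ = 1980 kg/m³.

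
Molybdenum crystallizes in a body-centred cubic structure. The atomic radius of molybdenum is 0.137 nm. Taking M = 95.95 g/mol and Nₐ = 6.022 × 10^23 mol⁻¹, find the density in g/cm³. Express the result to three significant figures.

10.1 g/cm³

In a BCC lattice, atoms touch along the body diagonal, so √3·a = 4r, giving a = 0.3164 nm = 3.164 × 10^-8 cm.
With Z = 2, ρ = Z·M/(N_A·a³) = 2 × 95.95 / (6.022 × 10²³ × 3.167 × 10^-23) = 10.06 g/cm³.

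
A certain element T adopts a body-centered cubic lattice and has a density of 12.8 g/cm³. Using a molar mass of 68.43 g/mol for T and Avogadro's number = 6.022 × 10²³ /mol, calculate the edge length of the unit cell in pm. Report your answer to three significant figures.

261 pm

With Z = 2 atoms per BCC cell, a³ = Z·M/(N_A·ρ) = 2 × 68.43 / (6.022 × 10²³ × 12.80 g/cm³) = 1.776 × 10^-23 cm³.
a = (1.776 × 10^-23)^(1/3) = 2.609 × 10^-8 cm = 261 pm.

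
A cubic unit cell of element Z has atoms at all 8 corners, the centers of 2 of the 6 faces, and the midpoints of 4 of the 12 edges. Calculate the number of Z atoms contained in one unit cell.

3

Corner atoms are shared by 8 cells (1/8 each), face atoms by 2 (1/2 each), edge atoms by 4 (1/4 each).
Net atoms = 8 × 1/8 + 2 × 1/2 + 4 × 1/4 = 1 + 1 + 1 = 3.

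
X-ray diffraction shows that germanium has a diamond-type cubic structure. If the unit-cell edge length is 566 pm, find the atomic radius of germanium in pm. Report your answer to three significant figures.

123 pm

In a diamond cubic lattice, nearest neighbors lie along the body diagonal with √3·a = 8r.
r = √3·a/8 = 1.7321 × 566 / 8 = 123 pm.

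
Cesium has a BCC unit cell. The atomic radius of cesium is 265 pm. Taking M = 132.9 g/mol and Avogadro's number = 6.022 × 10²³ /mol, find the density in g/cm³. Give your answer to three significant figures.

1.93 g/cm³

In a BCC lattice, atoms touch along the body diagonal, so √3·a = 4r, giving a = 612.0 pm = 6.120 × 10^-8 cm.
With Z = 2, ρ = Z·M/(N_A·a³) = 2 × 132.9 / (6.022 × 10²³ × 2.292 × 10^-22) = 1.926 g/cm³.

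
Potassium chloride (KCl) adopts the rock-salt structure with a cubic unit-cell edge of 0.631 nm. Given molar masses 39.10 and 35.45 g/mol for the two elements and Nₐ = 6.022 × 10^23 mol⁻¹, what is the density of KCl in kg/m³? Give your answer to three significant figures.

1970 kg/m³

The rock-salt structure contains Z = 4 formula units per cell; M(KCl) = 39.10 + 35.45 = 74.55 g/mol.
a³ = (6.310 × 10^-8 cm)³ = 2.512 × 10^-22 cm³.
ρ = 4 × 74.55 / (6.022 × 10²³ × 2.512 × 10^-22) = 1.971 g/cm³ = 1970 kg/m³.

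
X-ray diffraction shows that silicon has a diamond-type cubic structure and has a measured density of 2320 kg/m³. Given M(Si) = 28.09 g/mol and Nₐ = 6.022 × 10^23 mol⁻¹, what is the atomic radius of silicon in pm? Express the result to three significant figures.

118 pm

For a diamond cubic cell (Z = 8), a³ = Z·M/(N_A·ρ) = 8 × 28.09 / (6.022 × 10²³ × 2.320) = 1.608 × 10^-22 cm³, so a = 5.438 × 10^-8 cm = 543.8 pm.
Nearest neighbors lie along the body diagonal with √3·a = 8r, so r = 0.2165 × a = 118 pm.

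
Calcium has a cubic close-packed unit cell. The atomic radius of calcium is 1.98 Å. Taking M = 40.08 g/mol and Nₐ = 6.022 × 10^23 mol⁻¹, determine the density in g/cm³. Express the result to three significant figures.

1.52 g/cm³

In an FCC lattice, atoms touch along the face diagonal, so √2·a = 4r, giving a = 5.600 Å = 5.600 × 10^-8 cm.
With Z = 4, ρ = Z·M/(N_A·a³) = 4 × 40.08 / (6.022 × 10²³ × 1.756 × 10^-22) = 1.516 g/cm³.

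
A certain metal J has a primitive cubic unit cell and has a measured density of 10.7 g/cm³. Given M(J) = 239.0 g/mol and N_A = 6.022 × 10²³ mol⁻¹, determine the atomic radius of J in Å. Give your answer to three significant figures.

For a simple cubic cell (Z = 1), a³ = Z·M/(N_A·ρ) = 1 × 239.0 / (6.022 × 10²³ × 10.70) = 3.709 × 10^-23 cm³, so a = 3.335 × 10^-8 cm = 3.335 Å.
Atoms touch along the cell edge, so a = 2r, so r = 0.5000 × a = 1.67 Å.

1.67 Å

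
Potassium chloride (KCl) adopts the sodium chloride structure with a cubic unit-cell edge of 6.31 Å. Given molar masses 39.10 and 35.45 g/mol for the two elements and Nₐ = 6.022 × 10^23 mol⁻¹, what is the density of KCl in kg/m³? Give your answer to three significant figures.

The sodium chloride structure contains Z = 4 formula units per cell; M(KCl) = 39.10 + 35.45 = 74.55 g/mol.
a³ = (6.310 × 10^-8 cm)³ = 2.512 × 10^-22 cm³.
ρ = 4 × 74.55 / (6.022 × 10²³ × 2.512 × 10^-22) = 1.971 g/cm³ = 1970 kg/m³.

1970 kg/m³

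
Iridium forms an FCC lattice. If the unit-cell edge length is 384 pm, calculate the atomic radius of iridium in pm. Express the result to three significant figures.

136 pm

In an FCC lattice, atoms touch along the face diagonal, so √2·a = 4r.
r = √2·a/4 = 1.4142 × 384 / 4 = 136 pm.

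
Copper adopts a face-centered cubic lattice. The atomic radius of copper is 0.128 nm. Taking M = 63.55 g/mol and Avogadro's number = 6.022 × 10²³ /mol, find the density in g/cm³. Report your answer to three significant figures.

In an FCC lattice, atoms touch along the face diagonal, so √2·a = 4r, giving a = 0.3620 nm = 3.620 × 10^-8 cm.
With Z = 4, ρ = Z·M/(N_A·a³) = 4 × 63.55 / (6.022 × 10²³ × 4.745 × 10^-23) = 8.895 g/cm³.

8.90 g/cm³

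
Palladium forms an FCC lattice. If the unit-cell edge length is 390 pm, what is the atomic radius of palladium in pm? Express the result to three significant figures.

In an FCC lattice, atoms touch along the face diagonal, so √2·a = 4r.
r = √2·a/4 = 1.4142 × 390 / 4 = 138 pm.

138 pm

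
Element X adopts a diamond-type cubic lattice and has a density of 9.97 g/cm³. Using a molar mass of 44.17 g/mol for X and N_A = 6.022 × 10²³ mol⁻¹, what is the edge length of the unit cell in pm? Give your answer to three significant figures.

389 pm

With Z = 8 atoms per diamond cubic cell, a³ = Z·M/(N_A·ρ) = 8 × 44.17 / (6.022 × 10²³ × 9.970 g/cm³) = 5.885 × 10^-23 cm³.
a = (5.885 × 10^-23)^(1/3) = 3.890 × 10^-8 cm = 389 pm.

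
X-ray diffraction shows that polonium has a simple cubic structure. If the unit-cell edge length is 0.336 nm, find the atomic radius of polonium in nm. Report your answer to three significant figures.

0.168 nm

In a simple cubic lattice, atoms touch along the cell edge, so a = 2r.
r = a/2 = 0.336/2 = 0.168 nm.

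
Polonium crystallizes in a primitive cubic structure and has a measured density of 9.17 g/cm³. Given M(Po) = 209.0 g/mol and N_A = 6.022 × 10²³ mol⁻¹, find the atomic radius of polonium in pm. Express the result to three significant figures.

168 pm

For a simple cubic cell (Z = 1), a³ = Z·M/(N_A·ρ) = 1 × 209.0 / (6.022 × 10²³ × 9.170) = 3.785 × 10^-23 cm³, so a = 3.357 × 10^-8 cm = 335.7 pm.
Atoms touch along the cell edge, so a = 2r, so r = 0.5000 × a = 168 pm.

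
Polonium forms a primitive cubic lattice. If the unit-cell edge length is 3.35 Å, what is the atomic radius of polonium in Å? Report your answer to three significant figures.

1.68 Å

In a simple cubic lattice, atoms touch along the cell edge, so a = 2r.
r = a/2 = 3.35/2 = 1.68 Å.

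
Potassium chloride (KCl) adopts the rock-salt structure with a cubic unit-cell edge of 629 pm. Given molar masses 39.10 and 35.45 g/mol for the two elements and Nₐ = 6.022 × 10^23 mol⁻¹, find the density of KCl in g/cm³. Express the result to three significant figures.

1.99 g/cm³

The rock-salt structure contains Z = 4 formula units per cell; M(KCl) = 39.10 + 35.45 = 74.55 g/mol.
a³ = (6.290 × 10^-8 cm)³ = 2.489 × 10^-22 cm³.
ρ = 4 × 74.55 / (6.022 × 10²³ × 2.489 × 10^-22) = 1.990 g/cm³.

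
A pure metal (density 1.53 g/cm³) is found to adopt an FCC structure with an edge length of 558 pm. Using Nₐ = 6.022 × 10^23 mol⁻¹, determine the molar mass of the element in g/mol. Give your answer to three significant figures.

An FCC cell has Z = 4 atoms; a = 5.580 × 10^-8 cm.
M = ρ·N_A·a³/Z = 1.53 × 6.022 × 10²³ × 1.737 × 10^-22 / 4 = 40.0 g/mol.

40.0 g/mol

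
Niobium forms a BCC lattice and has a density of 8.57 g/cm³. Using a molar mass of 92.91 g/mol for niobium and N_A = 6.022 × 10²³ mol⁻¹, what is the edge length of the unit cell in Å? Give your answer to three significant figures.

With Z = 2 atoms per BCC cell, a³ = Z·M/(N_A·ρ) = 2 × 92.91 / (6.022 × 10²³ × 8.570 g/cm³) = 3.601 × 10^-23 cm³.
a = (3.601 × 10^-23)^(1/3) = 3.302 × 10^-8 cm = 3.30 Å.

3.30 Å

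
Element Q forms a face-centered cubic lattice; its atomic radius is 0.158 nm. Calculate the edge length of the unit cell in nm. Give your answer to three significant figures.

In an FCC lattice, atoms touch along the face diagonal, so √2·a = 4r.
a = 4r/√2 = 4 × 0.158 / 1.4142 = 0.447 nm.

0.447 nm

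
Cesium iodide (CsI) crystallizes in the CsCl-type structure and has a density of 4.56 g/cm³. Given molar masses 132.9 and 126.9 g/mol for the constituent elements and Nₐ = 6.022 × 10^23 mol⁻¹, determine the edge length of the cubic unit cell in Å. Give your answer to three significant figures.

4.56 Å

M(CsI) = 259.8 g/mol; Z = 1 formula unit per cell.
a³ = Z·M/(N_A·ρ) = 1 × 259.8 / (6.022 × 10²³ × 4.56) = 9.461 × 10^-23 cm³, so a = 4.557 × 10^-8 cm = 4.56 Å.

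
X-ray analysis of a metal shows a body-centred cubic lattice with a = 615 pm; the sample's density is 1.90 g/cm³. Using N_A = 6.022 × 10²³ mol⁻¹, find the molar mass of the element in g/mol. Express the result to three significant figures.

133 g/mol

A BCC cell has Z = 2 atoms; a = 6.150 × 10^-8 cm.
M = ρ·N_A·a³/Z = 1.90 × 6.022 × 10²³ × 2.326 × 10^-22 / 2 = 133 g/mol.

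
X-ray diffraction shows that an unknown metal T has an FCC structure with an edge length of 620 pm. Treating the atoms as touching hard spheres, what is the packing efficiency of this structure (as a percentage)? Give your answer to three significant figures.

In an FCC lattice atoms touch along the face diagonal, so √2·a = 4r, so r = 0.3536a = 219.2 pm.
Packing fraction = Z·(4/3)πr³ / a³ = 4 × (4/3)π × (219.2)³ / (620)³ = 0.7405 = 74.0%.

74.0%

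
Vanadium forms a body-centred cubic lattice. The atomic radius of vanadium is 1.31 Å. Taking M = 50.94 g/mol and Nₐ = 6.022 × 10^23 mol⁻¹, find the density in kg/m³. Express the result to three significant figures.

6110 kg/m³

In a BCC lattice, atoms touch along the body diagonal, so √3·a = 4r, giving a = 3.025 Å = 3.025 × 10^-8 cm.
With Z = 2, ρ = Z·M/(N_A·a³) = 2 × 50.94 / (6.022 × 10²³ × 2.769 × 10^-23) = 6.110 g/cm³ = 6110 kg/m³.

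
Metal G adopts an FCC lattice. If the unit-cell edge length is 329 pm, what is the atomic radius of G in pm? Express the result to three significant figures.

In an FCC lattice, atoms touch along the face diagonal, so √2·a = 4r.
r = √2·a/4 = 1.4142 × 329 / 4 = 116 pm.

116 pm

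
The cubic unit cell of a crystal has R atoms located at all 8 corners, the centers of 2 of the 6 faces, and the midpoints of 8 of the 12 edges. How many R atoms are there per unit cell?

Corner atoms are shared by 8 cells (1/8 each), face atoms by 2 (1/2 each), edge atoms by 4 (1/4 each).
Net atoms = 8 × 1/8 + 2 × 1/2 + 8 × 1/4 = 1 + 1 + 2 = 4.

4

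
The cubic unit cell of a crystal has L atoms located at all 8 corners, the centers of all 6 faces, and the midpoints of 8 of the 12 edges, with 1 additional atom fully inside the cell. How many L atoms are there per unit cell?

7

Corner atoms are shared by 8 cells (1/8 each), face atoms by 2 (1/2 each), edge atoms by 4 (1/4 each), interior atoms are unshared.
Net atoms = 8 × 1/8 + 6 × 1/2 + 8 × 1/4 + 1 = 1 + 3 + 2 + 1 = 7.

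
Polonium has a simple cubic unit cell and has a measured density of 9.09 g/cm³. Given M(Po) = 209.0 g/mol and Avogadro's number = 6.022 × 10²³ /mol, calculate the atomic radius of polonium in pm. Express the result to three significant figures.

For a simple cubic cell (Z = 1), a³ = Z·M/(N_A·ρ) = 1 × 209.0 / (6.022 × 10²³ × 9.090) = 3.818 × 10^-23 cm³, so a = 3.367 × 10^-8 cm = 336.7 pm.
Atoms touch along the cell edge, so a = 2r, so r = 0.5000 × a = 168 pm.

168 pm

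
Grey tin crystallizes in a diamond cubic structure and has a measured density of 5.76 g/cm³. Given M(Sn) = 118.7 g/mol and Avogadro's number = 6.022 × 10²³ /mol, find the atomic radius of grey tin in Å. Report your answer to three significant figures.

For a diamond cubic cell (Z = 8), a³ = Z·M/(N_A·ρ) = 8 × 118.7 / (6.022 × 10²³ × 5.760) = 2.738 × 10^-22 cm³, so a = 6.493 × 10^-8 cm = 6.493 Å.
Nearest neighbors lie along the body diagonal with √3·a = 8r, so r = 0.2165 × a = 1.41 Å.

1.41 Å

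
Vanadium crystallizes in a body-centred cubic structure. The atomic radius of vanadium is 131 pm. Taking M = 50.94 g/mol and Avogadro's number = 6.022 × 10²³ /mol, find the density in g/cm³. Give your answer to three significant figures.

In a BCC lattice, atoms touch along the body diagonal, so √3·a = 4r, giving a = 302.5 pm = 3.025 × 10^-8 cm.
With Z = 2, ρ = Z·M/(N_A·a³) = 2 × 50.94 / (6.022 × 10²³ × 2.769 × 10^-23) = 6.110 g/cm³.

6.11 g/cm³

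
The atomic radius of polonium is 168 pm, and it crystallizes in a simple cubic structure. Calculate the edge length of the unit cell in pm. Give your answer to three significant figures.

In a simple cubic lattice, atoms touch along the cell edge, so a = 2r.
a = 2r = 2 × 168 = 336 pm.

336 pm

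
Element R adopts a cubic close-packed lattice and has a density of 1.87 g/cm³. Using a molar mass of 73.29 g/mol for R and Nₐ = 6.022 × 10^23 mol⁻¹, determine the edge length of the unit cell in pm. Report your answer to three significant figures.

With Z = 4 atoms per FCC cell, a³ = Z·M/(N_A·ρ) = 4 × 73.29 / (6.022 × 10²³ × 1.870 g/cm³) = 2.603 × 10^-22 cm³.
a = (2.603 × 10^-22)^(1/3) = 6.385 × 10^-8 cm = 639 pm.

639 pm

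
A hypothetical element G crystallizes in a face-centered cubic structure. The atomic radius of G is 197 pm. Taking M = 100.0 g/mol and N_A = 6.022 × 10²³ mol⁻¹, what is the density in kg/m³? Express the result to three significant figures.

In an FCC lattice, atoms touch along the face diagonal, so √2·a = 4r, giving a = 557.2 pm = 5.572 × 10^-8 cm.
With Z = 4, ρ = Z·M/(N_A·a³) = 4 × 100.0 / (6.022 × 10²³ × 1.730 × 10^-22) = 3.840 g/cm³ = 3840 kg/m³.

3840 kg/m³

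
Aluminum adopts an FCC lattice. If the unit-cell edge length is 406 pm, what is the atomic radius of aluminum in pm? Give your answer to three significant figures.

In an FCC lattice, atoms touch along the face diagonal, so √2·a = 4r.
r = √2·a/4 = 1.4142 × 406 / 4 = 144 pm.

144 pm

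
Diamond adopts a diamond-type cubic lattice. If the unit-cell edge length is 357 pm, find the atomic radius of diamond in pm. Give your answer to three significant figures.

In a diamond cubic lattice, nearest neighbors lie along the body diagonal with √3·a = 8r.
r = √3·a/8 = 1.7321 × 357 / 8 = 77.3 pm.

77.3 pm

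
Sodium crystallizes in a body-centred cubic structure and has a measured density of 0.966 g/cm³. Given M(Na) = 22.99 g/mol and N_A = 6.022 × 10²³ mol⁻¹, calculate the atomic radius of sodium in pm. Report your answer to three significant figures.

For a BCC cell (Z = 2), a³ = Z·M/(N_A·ρ) = 2 × 22.99 / (6.022 × 10²³ × 0.9660) = 7.904 × 10^-23 cm³, so a = 4.292 × 10^-8 cm = 429.2 pm.
Atoms touch along the body diagonal, so √3·a = 4r, so r = 0.4330 × a = 186 pm.

186 pm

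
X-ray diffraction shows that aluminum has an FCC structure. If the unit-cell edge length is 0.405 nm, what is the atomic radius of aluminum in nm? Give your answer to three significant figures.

0.143 nm

In an FCC lattice, atoms touch along the face diagonal, so √2·a = 4r.
r = √2·a/4 = 1.4142 × 0.405 / 4 = 0.143 nm.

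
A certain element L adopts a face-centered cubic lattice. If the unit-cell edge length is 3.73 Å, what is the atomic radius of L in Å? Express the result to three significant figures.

1.32 Å

In an FCC lattice, atoms touch along the face diagonal, so √2·a = 4r.
r = √2·a/4 = 1.4142 × 3.73 / 4 = 1.32 Å.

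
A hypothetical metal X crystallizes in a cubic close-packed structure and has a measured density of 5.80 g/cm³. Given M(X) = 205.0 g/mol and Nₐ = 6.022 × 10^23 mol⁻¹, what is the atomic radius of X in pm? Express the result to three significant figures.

For an FCC cell (Z = 4), a³ = Z·M/(N_A·ρ) = 4 × 205.0 / (6.022 × 10²³ × 5.800) = 2.348 × 10^-22 cm³, so a = 6.169 × 10^-8 cm = 616.9 pm.
Atoms touch along the face diagonal, so √2·a = 4r, so r = 0.3536 × a = 218 pm.

218 pm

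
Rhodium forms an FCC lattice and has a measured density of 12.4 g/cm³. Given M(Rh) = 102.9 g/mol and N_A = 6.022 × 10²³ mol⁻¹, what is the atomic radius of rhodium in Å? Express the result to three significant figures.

1.35 Å

For an FCC cell (Z = 4), a³ = Z·M/(N_A·ρ) = 4 × 102.9 / (6.022 × 10²³ × 12.40) = 5.512 × 10^-23 cm³, so a = 3.806 × 10^-8 cm = 3.806 Å.
Atoms touch along the face diagonal, so √2·a = 4r, so r = 0.3536 × a = 1.35 Å.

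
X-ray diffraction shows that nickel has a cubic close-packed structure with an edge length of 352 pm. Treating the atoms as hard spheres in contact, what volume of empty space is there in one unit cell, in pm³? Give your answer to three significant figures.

In an FCC lattice atoms touch along the face diagonal, so √2·a = 4r, so r = 0.3536a = 124.5 pm.
V_cell = a³ = 4.361 × 10^7 pm³; V_atoms = 4 × (4/3)πr³ = 3.230 × 10^7 pm³.
Empty space = 4.361 × 10^7 − 3.230 × 10^7 = 1.13 × 10^7 pm³.

1.13 × 10^7 pm³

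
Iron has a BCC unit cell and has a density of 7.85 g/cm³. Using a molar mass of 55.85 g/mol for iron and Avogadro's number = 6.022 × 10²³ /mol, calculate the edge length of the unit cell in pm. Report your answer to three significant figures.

With Z = 2 atoms per BCC cell, a³ = Z·M/(N_A·ρ) = 2 × 55.85 / (6.022 × 10²³ × 7.850 g/cm³) = 2.363 × 10^-23 cm³.
a = (2.363 × 10^-23)^(1/3) = 2.870 × 10^-8 cm = 287 pm.

287 pm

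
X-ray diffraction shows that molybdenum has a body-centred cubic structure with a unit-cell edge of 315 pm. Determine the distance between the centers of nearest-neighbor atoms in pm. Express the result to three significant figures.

273 pm

In a BCC structure, atoms touch along the body diagonal, so √3·a = 4r; the nearest-neighbor distance equals 2r = 0.8660·a.
d = 0.8660 × 315 = 273 pm.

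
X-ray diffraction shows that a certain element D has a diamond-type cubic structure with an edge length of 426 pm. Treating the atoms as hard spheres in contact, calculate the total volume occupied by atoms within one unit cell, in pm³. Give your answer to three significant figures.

2.63 × 10^7 pm³

In a diamond cubic lattice nearest neighbors lie along the body diagonal with √3·a = 8r, so r = 0.2165a = 92.23 pm.
V_atoms = Z × (4/3)πr³ = 8 × (4/3)π × (92.23)³ = 2.63 × 10^7 pm³.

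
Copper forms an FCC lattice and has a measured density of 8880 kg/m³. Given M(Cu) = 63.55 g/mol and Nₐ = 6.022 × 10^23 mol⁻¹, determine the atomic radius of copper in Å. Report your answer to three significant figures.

1.28 Å

For an FCC cell (Z = 4), a³ = Z·M/(N_A·ρ) = 4 × 63.55 / (6.022 × 10²³ × 8.880) = 4.754 × 10^-23 cm³, so a = 3.622 × 10^-8 cm = 3.622 Å.
Atoms touch along the face diagonal, so √2·a = 4r, so r = 0.3536 × a = 1.28 Å.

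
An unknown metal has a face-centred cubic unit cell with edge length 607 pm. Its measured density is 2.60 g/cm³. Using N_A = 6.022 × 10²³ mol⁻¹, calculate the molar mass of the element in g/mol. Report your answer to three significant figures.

An FCC cell has Z = 4 atoms; a = 6.070 × 10^-8 cm.
M = ρ·N_A·a³/Z = 2.60 × 6.022 × 10²³ × 2.236 × 10^-22 / 4 = 87.5 g/mol.

87.5 g/mol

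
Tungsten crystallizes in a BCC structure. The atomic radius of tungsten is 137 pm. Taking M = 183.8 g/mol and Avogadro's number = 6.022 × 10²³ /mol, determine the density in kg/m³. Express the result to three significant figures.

19300 kg/m³

In a BCC lattice, atoms touch along the body diagonal, so √3·a = 4r, giving a = 316.4 pm = 3.164 × 10^-8 cm.
With Z = 2, ρ = Z·M/(N_A·a³) = 2 × 183.8 / (6.022 × 10²³ × 3.167 × 10^-23) = 19.27 g/cm³ = 19300 kg/m³.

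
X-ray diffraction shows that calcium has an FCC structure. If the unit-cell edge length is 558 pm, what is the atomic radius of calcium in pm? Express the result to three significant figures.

In an FCC lattice, atoms touch along the face diagonal, so √2·a = 4r.
r = √2·a/4 = 1.4142 × 558 / 4 = 197 pm.

197 pm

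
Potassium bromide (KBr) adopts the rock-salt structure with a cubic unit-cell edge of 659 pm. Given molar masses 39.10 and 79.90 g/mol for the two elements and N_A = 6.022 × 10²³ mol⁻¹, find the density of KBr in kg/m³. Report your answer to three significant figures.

2760 kg/m³

The rock-salt structure contains Z = 4 formula units per cell; M(KBr) = 39.10 + 79.90 = 119.0 g/mol.
a³ = (6.590 × 10^-8 cm)³ = 2.862 × 10^-22 cm³.
ρ = 4 × 119.0 / (6.022 × 10²³ × 2.862 × 10^-22) = 2.762 g/cm³ = 2760 kg/m³.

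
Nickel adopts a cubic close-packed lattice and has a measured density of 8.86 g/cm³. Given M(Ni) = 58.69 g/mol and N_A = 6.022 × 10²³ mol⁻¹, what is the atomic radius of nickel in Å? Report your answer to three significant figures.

1.25 Å

For an FCC cell (Z = 4), a³ = Z·M/(N_A·ρ) = 4 × 58.69 / (6.022 × 10²³ × 8.860) = 4.400 × 10^-23 cm³, so a = 3.530 × 10^-8 cm = 3.530 Å.
Atoms touch along the face diagonal, so √2·a = 4r, so r = 0.3536 × a = 1.25 Å.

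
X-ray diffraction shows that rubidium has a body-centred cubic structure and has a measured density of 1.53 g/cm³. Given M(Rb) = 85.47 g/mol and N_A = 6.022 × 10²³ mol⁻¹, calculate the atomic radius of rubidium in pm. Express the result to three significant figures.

For a BCC cell (Z = 2), a³ = Z·M/(N_A·ρ) = 2 × 85.47 / (6.022 × 10²³ × 1.530) = 1.855 × 10^-22 cm³, so a = 5.703 × 10^-8 cm = 570.3 pm.
Atoms touch along the body diagonal, so √3·a = 4r, so r = 0.4330 × a = 247 pm.

247 pm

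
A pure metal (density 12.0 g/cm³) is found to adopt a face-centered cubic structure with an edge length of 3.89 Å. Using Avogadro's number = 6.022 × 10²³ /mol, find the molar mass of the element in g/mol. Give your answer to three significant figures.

106 g/mol

An FCC cell has Z = 4 atoms; a = 3.890 × 10^-8 cm.
M = ρ·N_A·a³/Z = 12.0 × 6.022 × 10²³ × 5.886 × 10^-23 / 4 = 106 g/mol.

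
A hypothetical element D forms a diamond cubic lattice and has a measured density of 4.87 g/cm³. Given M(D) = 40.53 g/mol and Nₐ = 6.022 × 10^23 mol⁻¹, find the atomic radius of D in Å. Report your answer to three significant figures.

For a diamond cubic cell (Z = 8), a³ = Z·M/(N_A·ρ) = 8 × 40.53 / (6.022 × 10²³ × 4.870) = 1.106 × 10^-22 cm³, so a = 4.800 × 10^-8 cm = 4.800 Å.
Nearest neighbors lie along the body diagonal with √3·a = 8r, so r = 0.2165 × a = 1.04 Å.

1.04 Å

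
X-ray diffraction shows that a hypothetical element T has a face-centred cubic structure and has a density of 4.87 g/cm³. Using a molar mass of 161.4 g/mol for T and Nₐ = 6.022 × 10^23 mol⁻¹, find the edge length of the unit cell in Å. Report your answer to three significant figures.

6.04 Å

With Z = 4 atoms per FCC cell, a³ = Z·M/(N_A·ρ) = 4 × 161.4 / (6.022 × 10²³ × 4.870 g/cm³) = 2.201 × 10^-22 cm³.
a = (2.201 × 10^-22)^(1/3) = 6.038 × 10^-8 cm = 6.04 Å.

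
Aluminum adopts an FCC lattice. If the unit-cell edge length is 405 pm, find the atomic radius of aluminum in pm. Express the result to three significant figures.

In an FCC lattice, atoms touch along the face diagonal, so √2·a = 4r.
r = √2·a/4 = 1.4142 × 405 / 4 = 143 pm.

143 pm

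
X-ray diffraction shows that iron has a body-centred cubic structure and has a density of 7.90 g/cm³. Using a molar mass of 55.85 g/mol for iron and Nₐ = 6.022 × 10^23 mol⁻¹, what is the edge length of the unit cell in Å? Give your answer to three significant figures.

With Z = 2 atoms per BCC cell, a³ = Z·M/(N_A·ρ) = 2 × 55.85 / (6.022 × 10²³ × 7.900 g/cm³) = 2.348 × 10^-23 cm³.
a = (2.348 × 10^-23)^(1/3) = 2.863 × 10^-8 cm = 2.86 Å.

2.86 Å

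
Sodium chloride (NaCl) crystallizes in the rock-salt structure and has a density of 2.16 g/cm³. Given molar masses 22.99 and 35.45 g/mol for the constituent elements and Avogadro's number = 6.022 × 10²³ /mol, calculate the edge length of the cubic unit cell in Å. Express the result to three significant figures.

M(NaCl) = 58.44 g/mol; Z = 4 formula units per cell.
a³ = Z·M/(N_A·ρ) = 4 × 58.44 / (6.022 × 10²³ × 2.16) = 1.797 × 10^-22 cm³, so a = 5.643 × 10^-8 cm = 5.64 Å.

5.64 Å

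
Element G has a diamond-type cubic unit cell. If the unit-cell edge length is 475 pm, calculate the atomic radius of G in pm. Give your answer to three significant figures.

In a diamond cubic lattice, nearest neighbors lie along the body diagonal with √3·a = 8r.
r = √3·a/8 = 1.7321 × 475 / 8 = 103 pm.

103 pm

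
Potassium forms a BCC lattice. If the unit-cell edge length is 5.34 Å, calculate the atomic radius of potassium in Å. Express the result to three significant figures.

In a BCC lattice, atoms touch along the body diagonal, so √3·a = 4r.
r = √3·a/4 = 1.7321 × 5.34 / 4 = 2.31 Å.

2.31 Å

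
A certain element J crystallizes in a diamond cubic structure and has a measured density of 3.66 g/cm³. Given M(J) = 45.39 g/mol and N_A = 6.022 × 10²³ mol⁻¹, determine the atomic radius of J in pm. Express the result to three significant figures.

119 pm

For a diamond cubic cell (Z = 8), a³ = Z·M/(N_A·ρ) = 8 × 45.39 / (6.022 × 10²³ × 3.660) = 1.648 × 10^-22 cm³, so a = 5.482 × 10^-8 cm = 548.2 pm.
Nearest neighbors lie along the body diagonal with √3·a = 8r, so r = 0.2165 × a = 119 pm.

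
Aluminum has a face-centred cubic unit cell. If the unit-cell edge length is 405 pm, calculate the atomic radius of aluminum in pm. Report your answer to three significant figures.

In an FCC lattice, atoms touch along the face diagonal, so √2·a = 4r.
r = √2·a/4 = 1.4142 × 405 / 4 = 143 pm.

143 pm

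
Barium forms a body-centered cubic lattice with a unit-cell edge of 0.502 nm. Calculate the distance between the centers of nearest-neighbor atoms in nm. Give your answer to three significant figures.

0.435 nm

In a BCC structure, atoms touch along the body diagonal, so √3·a = 4r; the nearest-neighbor distance equals 2r = 0.8660·a.
d = 0.8660 × 0.502 = 0.435 nm.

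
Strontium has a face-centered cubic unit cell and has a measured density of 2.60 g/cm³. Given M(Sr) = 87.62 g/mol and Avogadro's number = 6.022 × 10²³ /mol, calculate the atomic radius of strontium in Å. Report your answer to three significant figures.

2.15 Å

For an FCC cell (Z = 4), a³ = Z·M/(N_A·ρ) = 4 × 87.62 / (6.022 × 10²³ × 2.600) = 2.238 × 10^-22 cm³, so a = 6.072 × 10^-8 cm = 6.072 Å.
Atoms touch along the face diagonal, so √2·a = 4r, so r = 0.3536 × a = 2.15 Å.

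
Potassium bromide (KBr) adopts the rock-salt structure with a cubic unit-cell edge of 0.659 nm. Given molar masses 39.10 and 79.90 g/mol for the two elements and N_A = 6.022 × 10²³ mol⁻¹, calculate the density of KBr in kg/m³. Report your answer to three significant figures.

The rock-salt structure contains Z = 4 formula units per cell; M(KBr) = 39.10 + 79.90 = 119.0 g/mol.
a³ = (6.590 × 10^-8 cm)³ = 2.862 × 10^-22 cm³.
ρ = 4 × 119.0 / (6.022 × 10²³ × 2.862 × 10^-22) = 2.762 g/cm³ = 2760 kg/m³.

2760 kg/m³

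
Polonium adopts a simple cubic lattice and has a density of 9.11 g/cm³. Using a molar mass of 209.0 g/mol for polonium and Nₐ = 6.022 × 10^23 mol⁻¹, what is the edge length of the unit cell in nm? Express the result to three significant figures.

0.336 nm

With Z = 1 atom per simple cubic cell, a³ = Z·M/(N_A·ρ) = 1 × 209.0 / (6.022 × 10²³ × 9.110 g/cm³) = 3.810 × 10^-23 cm³.
a = (3.810 × 10^-23)^(1/3) = 3.365 × 10^-8 cm = 0.336 nm.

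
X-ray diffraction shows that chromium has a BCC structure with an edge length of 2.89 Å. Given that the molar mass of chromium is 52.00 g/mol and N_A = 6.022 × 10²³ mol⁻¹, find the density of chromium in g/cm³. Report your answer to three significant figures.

7.15 g/cm³

A BCC unit cell contains Z = 2 atoms.
Cell volume: a³ = (2.89 Å)³ = (2.890 × 10^-8 cm)³ = 2.414 × 10^-23 cm³.
ρ = Z·M/(N_A·a³) = 2 × 52.00 / (6.022 × 10²³ × 2.414 × 10^-23) = 7.155 g/cm³.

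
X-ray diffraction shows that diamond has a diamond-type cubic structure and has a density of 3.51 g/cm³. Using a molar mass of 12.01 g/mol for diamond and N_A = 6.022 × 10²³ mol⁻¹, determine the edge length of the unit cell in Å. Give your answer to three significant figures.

With Z = 8 atoms per diamond cubic cell, a³ = Z·M/(N_A·ρ) = 8 × 12.01 / (6.022 × 10²³ × 3.510 g/cm³) = 4.546 × 10^-23 cm³.
a = (4.546 × 10^-23)^(1/3) = 3.569 × 10^-8 cm = 3.57 Å.

3.57 Å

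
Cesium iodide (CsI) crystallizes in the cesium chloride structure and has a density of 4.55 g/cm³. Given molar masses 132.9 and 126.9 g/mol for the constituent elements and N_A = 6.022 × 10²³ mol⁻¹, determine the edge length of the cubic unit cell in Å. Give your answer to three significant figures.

4.56 Å

M(CsI) = 259.8 g/mol; Z = 1 formula unit per cell.
a³ = Z·M/(N_A·ρ) = 1 × 259.8 / (6.022 × 10²³ × 4.55) = 9.482 × 10^-23 cm³, so a = 4.560 × 10^-8 cm = 4.56 Å.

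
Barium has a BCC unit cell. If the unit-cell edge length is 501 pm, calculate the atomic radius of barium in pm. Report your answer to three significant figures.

In a BCC lattice, atoms touch along the body diagonal, so √3·a = 4r.
r = √3·a/4 = 1.7321 × 501 / 4 = 217 pm.

217 pm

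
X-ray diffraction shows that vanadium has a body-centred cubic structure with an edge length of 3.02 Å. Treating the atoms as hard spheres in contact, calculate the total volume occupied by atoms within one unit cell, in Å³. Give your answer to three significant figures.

18.7 Å³

In a BCC lattice atoms touch along the body diagonal, so √3·a = 4r, so r = 0.4330a = 1.308 Å.
V_atoms = Z × (4/3)πr³ = 2 × (4/3)π × (1.308)³ = 18.7 Å³.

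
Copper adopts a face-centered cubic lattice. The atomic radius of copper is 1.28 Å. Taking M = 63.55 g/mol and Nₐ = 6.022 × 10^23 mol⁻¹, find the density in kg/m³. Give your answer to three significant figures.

In an FCC lattice, atoms touch along the face diagonal, so √2·a = 4r, giving a = 3.620 Å = 3.620 × 10^-8 cm.
With Z = 4, ρ = Z·M/(N_A·a³) = 4 × 63.55 / (6.022 × 10²³ × 4.745 × 10^-23) = 8.895 g/cm³ = 8900 kg/m³.

8900 kg/m³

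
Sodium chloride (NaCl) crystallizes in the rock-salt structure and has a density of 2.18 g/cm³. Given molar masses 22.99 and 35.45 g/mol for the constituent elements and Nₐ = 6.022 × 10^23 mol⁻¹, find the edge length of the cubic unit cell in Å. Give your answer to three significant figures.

5.63 Å

M(NaCl) = 58.44 g/mol; Z = 4 formula units per cell.
a³ = Z·M/(N_A·ρ) = 4 × 58.44 / (6.022 × 10²³ × 2.18) = 1.781 × 10^-22 cm³, so a = 5.626 × 10^-8 cm = 5.63 Å.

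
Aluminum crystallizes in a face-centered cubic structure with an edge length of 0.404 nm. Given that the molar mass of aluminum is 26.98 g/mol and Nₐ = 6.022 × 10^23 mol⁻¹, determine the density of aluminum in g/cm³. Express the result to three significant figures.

An FCC unit cell contains Z = 4 atoms.
Cell volume: a³ = (0.404 nm)³ = (4.040 × 10^-8 cm)³ = 6.594 × 10^-23 cm³.
ρ = Z·M/(N_A·a³) = 4 × 26.98 / (6.022 × 10²³ × 6.594 × 10^-23) = 2.718 g/cm³.

2.72 g/cm³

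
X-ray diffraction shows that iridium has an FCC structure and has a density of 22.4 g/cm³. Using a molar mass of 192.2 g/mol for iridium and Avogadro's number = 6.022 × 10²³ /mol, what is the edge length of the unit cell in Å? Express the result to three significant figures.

3.85 Å

With Z = 4 atoms per FCC cell, a³ = Z·M/(N_A·ρ) = 4 × 192.2 / (6.022 × 10²³ × 22.40 g/cm³) = 5.699 × 10^-23 cm³.
a = (5.699 × 10^-23)^(1/3) = 3.848 × 10^-8 cm = 3.85 Å.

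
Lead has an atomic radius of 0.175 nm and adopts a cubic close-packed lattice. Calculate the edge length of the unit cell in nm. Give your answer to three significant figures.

In an FCC lattice, atoms touch along the face diagonal, so √2·a = 4r.
a = 4r/√2 = 4 × 0.175 / 1.4142 = 0.495 nm.

0.495 nm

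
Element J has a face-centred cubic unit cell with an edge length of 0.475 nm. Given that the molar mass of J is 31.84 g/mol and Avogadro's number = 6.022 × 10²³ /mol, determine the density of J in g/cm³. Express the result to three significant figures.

1.97 g/cm³

An FCC unit cell contains Z = 4 atoms.
Cell volume: a³ = (0.475 nm)³ = (4.750 × 10^-8 cm)³ = 1.072 × 10^-22 cm³.
ρ = Z·M/(N_A·a³) = 4 × 31.84 / (6.022 × 10²³ × 1.072 × 10^-22) = 1.973 g/cm³.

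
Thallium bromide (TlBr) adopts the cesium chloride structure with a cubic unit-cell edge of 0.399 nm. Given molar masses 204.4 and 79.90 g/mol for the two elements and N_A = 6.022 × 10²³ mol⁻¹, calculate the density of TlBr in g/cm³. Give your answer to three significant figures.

The cesium chloride structure contains Z = 1 formula unit per cell; M(TlBr) = 204.4 + 79.90 = 284.3 g/mol.
a³ = (3.990 × 10^-8 cm)³ = 6.352 × 10^-23 cm³.
ρ = 1 × 284.3 / (6.022 × 10²³ × 6.352 × 10^-23) = 7.432 g/cm³.

7.43 g/cm³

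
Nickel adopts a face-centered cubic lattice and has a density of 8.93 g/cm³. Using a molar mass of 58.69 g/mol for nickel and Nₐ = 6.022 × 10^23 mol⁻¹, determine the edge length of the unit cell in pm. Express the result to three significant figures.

352 pm

With Z = 4 atoms per FCC cell, a³ = Z·M/(N_A·ρ) = 4 × 58.69 / (6.022 × 10²³ × 8.930 g/cm³) = 4.365 × 10^-23 cm³.
a = (4.365 × 10^-23)^(1/3) = 3.521 × 10^-8 cm = 352 pm.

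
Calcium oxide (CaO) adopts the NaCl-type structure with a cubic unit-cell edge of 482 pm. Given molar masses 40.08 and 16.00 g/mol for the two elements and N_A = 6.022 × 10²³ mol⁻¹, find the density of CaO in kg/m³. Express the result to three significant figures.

3330 kg/m³

The NaCl-type structure contains Z = 4 formula units per cell; M(CaO) = 40.08 + 16.00 = 56.08 g/mol.
a³ = (4.820 × 10^-8 cm)³ = 1.120 × 10^-22 cm³.
ρ = 4 × 56.08 / (6.022 × 10²³ × 1.120 × 10^-22) = 3.326 g/cm³ = 3330 kg/m³.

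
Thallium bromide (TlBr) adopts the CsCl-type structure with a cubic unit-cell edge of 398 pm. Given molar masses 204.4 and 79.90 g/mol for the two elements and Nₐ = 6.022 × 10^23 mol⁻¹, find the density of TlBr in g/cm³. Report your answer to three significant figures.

7.49 g/cm³

The CsCl-type structure contains Z = 1 formula unit per cell; M(TlBr) = 204.4 + 79.90 = 284.3 g/mol.
a³ = (3.980 × 10^-8 cm)³ = 6.304 × 10^-23 cm³.
ρ = 1 × 284.3 / (6.022 × 10²³ × 6.304 × 10^-23) = 7.488 g/cm³.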